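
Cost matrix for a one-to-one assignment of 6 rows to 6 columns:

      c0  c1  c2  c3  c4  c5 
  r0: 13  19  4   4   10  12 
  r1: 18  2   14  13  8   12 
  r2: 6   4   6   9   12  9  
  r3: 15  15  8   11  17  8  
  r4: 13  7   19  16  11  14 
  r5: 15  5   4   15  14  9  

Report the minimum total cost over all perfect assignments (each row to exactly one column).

Minimum assignment cost: 35

optimal assignment: row0→col3 (cost 4), row1→col1 (cost 2), row2→col0 (cost 6), row3→col5 (cost 8), row4→col4 (cost 11), row5→col2 (cost 4)
total = 4 + 2 + 6 + 8 + 11 + 4 = 35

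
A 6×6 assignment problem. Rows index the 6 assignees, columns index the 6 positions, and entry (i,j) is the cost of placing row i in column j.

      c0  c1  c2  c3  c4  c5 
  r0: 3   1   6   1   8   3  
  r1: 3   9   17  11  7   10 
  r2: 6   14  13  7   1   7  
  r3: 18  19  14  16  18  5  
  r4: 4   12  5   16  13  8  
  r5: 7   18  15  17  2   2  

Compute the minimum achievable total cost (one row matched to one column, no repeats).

Minimum assignment cost: 23

optimal assignment: row0→col1 (cost 1), row1→col0 (cost 3), row2→col3 (cost 7), row3→col5 (cost 5), row4→col2 (cost 5), row5→col4 (cost 2)
total = 1 + 3 + 7 + 5 + 5 + 2 = 23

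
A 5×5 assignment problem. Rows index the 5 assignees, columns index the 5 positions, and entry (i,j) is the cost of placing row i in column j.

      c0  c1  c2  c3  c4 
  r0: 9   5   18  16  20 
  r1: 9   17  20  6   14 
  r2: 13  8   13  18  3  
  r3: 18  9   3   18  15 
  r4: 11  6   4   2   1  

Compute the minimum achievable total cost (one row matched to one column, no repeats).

Minimum assignment cost: 22

optimal assignment: row0→col1 (cost 5), row1→col0 (cost 9), row2→col4 (cost 3), row3→col2 (cost 3), row4→col3 (cost 2)
total = 5 + 9 + 3 + 3 + 2 = 22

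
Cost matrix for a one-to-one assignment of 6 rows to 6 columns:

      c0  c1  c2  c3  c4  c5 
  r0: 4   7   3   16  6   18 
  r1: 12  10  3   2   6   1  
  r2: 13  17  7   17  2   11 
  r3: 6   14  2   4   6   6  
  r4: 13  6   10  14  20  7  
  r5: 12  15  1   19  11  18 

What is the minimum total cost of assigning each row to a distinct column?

optimal assignment: row0→col0 (cost 4), row1→col5 (cost 1), row2→col4 (cost 2), row3→col3 (cost 4), row4→col1 (cost 6), row5→col2 (cost 1)
total = 4 + 1 + 2 + 4 + 6 + 1 = 18

Minimum assignment cost: 18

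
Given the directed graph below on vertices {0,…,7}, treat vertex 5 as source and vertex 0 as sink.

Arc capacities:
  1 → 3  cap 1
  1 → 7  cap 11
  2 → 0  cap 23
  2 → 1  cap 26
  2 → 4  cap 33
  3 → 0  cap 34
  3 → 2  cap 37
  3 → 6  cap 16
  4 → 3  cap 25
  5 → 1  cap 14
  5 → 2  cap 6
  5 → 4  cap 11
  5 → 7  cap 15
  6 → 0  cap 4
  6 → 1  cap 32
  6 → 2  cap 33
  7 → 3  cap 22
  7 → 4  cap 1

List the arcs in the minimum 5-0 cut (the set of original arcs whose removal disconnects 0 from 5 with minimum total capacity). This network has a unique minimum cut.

Min-cut arcs: {(1,3), (5,2), (5,4), (7,3), (7,4)} (total capacity 41)

augment #1: 5→2→0 push 6
augment #2: 5→1→3→0 push 1
augment #3: 5→4→3→0 push 11
augment #4: 5→7→3→0 push 15
augment #5: 5→1→7→3→0 push 7
augment #6: 5→1→7→4→3→2→0 push 1
max flow = 41; residual-reachable set from 5 gives S-side
cut edges (S→T): {(1,3), (5,2), (5,4), (7,3), (7,4)} total cap 41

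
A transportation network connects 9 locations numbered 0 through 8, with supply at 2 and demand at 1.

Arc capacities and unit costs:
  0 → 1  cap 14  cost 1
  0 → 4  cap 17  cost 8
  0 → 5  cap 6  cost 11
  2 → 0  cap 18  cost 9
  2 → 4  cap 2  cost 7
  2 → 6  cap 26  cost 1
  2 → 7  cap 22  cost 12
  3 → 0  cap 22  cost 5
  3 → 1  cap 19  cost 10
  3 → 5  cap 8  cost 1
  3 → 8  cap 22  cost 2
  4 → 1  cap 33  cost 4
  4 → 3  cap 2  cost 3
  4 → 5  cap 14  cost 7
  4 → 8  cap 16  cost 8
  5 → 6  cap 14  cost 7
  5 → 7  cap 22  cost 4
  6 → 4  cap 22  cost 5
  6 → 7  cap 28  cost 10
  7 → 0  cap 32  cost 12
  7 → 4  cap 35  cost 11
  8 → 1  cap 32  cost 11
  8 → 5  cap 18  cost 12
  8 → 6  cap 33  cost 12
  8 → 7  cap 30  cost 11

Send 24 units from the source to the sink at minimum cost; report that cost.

Minimum cost for 24 units: 240

shortest-cost path #1: 2→0→1 push 14 @ unit cost 10 (adds 140)
shortest-cost path #2: 2→6→4→1 push 10 @ unit cost 10 (adds 100)
total cost = 240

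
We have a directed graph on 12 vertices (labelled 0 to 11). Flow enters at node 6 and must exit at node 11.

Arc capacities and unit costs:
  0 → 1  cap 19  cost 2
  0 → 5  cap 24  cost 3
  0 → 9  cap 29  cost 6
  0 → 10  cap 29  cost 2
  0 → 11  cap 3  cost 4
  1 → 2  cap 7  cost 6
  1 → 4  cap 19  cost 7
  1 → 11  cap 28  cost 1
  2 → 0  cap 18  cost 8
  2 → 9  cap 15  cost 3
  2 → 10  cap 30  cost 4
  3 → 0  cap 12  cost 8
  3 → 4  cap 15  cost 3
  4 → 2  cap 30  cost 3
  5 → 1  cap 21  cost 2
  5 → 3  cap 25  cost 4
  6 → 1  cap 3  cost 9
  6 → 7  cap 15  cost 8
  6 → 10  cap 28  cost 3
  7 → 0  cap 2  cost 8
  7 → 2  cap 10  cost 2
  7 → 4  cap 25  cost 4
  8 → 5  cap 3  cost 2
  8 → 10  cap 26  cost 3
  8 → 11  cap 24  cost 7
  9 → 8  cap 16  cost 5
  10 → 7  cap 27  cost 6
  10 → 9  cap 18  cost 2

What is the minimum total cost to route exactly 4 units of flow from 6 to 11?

Minimum cost for 4 units: 45

shortest-cost path #1: 6→1→11 push 3 @ unit cost 10 (adds 30)
shortest-cost path #2: 6→10→9→8→5→1→11 push 1 @ unit cost 15 (adds 15)
total cost = 45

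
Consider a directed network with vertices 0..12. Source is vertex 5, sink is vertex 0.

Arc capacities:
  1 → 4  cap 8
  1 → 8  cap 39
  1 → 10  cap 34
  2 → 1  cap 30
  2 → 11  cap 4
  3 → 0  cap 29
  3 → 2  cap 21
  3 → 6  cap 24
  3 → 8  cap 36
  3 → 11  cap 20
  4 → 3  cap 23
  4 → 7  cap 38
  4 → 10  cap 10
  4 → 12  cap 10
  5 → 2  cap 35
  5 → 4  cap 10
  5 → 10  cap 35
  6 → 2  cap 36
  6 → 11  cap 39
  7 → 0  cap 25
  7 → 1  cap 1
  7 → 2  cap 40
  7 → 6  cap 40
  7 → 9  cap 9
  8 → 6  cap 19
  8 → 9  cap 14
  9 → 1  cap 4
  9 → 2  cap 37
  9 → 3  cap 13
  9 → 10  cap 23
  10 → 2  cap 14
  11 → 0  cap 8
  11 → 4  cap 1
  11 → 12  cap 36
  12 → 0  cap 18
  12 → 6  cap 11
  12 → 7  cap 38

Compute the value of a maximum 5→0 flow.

Maximum flow value: 44

augment #1: 5→2→11→0 bottleneck 4, total now 4
augment #2: 5→4→3→0 bottleneck 10, total now 14
augment #3: 5→2→1→4→3→0 bottleneck 8, total now 22
augment #4: 5→2→1→8→6→11→0 bottleneck 4, total now 26
augment #5: 5→2→1→8→9→3→0 bottleneck 11, total now 37
augment #6: 5→2→1→8→6→11→12→0 bottleneck 7, total now 44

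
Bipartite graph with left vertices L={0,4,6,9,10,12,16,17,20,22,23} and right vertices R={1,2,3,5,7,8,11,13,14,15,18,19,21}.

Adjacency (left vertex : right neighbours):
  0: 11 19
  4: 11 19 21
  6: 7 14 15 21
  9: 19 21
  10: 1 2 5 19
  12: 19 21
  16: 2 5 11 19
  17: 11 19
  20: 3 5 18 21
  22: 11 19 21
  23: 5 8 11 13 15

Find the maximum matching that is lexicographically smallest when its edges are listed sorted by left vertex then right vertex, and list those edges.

|M| = 8 (so the lex-smallest maximum matching has 8 edges)
process left vertices in ascending order; for each, take the smallest-labelled available neighbour that still permits 8 edges overall, or leave it unmatched if none does
lex-smallest matching: {0-11, 4-19, 6-7, 9-21, 10-1, 16-2, 20-3, 23-5}

Lex-smallest maximum matching: {(0,11), (4,19), (6,7), (9,21), (10,1), (16,2), (20,3), (23,5)}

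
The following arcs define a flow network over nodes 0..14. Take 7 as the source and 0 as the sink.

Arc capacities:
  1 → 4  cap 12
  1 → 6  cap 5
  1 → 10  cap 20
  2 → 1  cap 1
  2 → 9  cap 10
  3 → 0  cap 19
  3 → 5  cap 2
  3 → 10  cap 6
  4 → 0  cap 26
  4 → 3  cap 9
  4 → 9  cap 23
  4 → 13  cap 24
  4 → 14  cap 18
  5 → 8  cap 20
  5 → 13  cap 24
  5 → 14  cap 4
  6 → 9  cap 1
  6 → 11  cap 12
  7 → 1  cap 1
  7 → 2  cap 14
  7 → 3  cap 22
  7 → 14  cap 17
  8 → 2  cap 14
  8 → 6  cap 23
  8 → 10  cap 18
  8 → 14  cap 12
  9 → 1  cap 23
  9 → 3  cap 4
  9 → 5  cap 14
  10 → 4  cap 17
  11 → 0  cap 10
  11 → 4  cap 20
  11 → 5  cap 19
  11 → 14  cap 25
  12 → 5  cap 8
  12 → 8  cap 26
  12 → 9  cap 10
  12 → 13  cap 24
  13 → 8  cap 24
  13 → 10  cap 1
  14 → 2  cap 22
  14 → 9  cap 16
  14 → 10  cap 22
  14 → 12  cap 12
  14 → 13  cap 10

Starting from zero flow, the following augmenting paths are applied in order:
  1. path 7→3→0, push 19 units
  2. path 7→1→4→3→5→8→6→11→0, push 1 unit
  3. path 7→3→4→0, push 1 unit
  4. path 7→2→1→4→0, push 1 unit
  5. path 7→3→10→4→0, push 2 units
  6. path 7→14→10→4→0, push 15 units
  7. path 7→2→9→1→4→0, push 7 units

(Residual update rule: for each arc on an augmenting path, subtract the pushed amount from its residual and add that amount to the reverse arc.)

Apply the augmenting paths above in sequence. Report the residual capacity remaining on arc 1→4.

after path 1 (7→3→0, push 19): res(1,4)=12
after path 2 (7→1→4→3→5→8→6→11→0, push 1): res(1,4)=11
after path 3 (7→3→4→0, push 1): res(1,4)=11
after path 4 (7→2→1→4→0, push 1): res(1,4)=10
after path 5 (7→3→10→4→0, push 2): res(1,4)=10
after path 6 (7→14→10→4→0, push 15): res(1,4)=10
after path 7 (7→2→9→1→4→0, push 7): res(1,4)=3

Residual capacity of (1,4): 3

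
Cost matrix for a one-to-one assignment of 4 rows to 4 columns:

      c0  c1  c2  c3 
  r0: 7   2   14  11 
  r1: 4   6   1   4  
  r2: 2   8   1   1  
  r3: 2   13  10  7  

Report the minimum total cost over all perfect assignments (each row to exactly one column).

Minimum assignment cost: 6

optimal assignment: row0→col1 (cost 2), row1→col2 (cost 1), row2→col3 (cost 1), row3→col0 (cost 2)
total = 2 + 1 + 1 + 2 = 6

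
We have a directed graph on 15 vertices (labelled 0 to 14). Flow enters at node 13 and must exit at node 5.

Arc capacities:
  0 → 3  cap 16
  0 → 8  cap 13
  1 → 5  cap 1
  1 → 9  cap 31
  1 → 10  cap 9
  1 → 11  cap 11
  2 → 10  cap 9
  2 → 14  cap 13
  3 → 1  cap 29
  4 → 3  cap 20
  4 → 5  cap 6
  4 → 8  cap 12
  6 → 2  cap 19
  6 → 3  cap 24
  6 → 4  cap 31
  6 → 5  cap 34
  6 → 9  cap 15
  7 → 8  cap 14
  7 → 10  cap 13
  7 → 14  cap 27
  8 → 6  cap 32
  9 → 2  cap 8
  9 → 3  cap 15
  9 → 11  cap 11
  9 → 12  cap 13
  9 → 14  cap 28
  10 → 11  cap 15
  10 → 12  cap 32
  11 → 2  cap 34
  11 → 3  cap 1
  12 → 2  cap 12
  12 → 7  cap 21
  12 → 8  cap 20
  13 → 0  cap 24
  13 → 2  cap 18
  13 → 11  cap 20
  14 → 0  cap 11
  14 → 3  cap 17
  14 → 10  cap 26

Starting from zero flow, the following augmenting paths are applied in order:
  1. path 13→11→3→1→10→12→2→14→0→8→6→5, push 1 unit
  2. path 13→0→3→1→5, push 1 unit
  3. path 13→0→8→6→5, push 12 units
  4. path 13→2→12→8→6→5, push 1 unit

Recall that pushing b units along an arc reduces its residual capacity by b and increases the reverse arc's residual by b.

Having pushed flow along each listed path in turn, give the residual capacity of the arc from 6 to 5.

Residual capacity of (6,5): 20

after path 1 (13→11→3→1→10→12→2→14→0→8→6→5, push 1): res(6,5)=33
after path 2 (13→0→3→1→5, push 1): res(6,5)=33
after path 3 (13→0→8→6→5, push 12): res(6,5)=21
after path 4 (13→2→12→8→6→5, push 1): res(6,5)=20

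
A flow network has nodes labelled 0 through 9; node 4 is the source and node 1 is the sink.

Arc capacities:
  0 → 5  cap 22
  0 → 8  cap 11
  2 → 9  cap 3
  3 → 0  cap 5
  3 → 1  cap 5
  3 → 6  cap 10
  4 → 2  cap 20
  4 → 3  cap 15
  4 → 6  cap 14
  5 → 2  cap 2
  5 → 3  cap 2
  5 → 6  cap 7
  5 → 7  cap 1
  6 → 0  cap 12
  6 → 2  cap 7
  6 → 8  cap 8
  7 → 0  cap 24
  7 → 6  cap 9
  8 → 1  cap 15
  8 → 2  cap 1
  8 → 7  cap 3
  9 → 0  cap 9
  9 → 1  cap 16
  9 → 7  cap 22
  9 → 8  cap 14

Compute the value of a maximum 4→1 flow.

Maximum flow value: 23

augment #1: 4→3→1 bottleneck 5, total now 5
augment #2: 4→2→9→1 bottleneck 3, total now 8
augment #3: 4→6→8→1 bottleneck 8, total now 16
augment #4: 4→3→0→8→1 bottleneck 5, total now 21
augment #5: 4→6→0→8→1 bottleneck 2, total now 23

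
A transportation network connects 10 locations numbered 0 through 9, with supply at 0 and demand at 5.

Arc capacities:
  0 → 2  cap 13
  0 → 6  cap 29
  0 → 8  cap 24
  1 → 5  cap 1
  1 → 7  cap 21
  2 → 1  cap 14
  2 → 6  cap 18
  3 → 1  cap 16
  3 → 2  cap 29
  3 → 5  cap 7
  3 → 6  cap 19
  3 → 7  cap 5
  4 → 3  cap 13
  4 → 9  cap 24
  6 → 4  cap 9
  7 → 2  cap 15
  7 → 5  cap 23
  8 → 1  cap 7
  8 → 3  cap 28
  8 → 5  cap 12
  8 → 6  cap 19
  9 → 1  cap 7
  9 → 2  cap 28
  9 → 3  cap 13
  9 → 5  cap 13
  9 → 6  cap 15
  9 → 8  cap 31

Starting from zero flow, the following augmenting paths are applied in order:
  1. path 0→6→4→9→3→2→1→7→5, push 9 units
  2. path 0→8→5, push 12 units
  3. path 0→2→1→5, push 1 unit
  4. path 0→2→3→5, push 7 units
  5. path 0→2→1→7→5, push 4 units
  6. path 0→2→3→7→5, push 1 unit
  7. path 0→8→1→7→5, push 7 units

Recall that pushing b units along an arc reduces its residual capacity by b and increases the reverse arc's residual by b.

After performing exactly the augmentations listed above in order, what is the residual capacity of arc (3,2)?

after path 1 (0→6→4→9→3→2→1→7→5, push 9): res(3,2)=20
after path 2 (0→8→5, push 12): res(3,2)=20
after path 3 (0→2→1→5, push 1): res(3,2)=20
after path 4 (0→2→3→5, push 7): res(3,2)=27
after path 5 (0→2→1→7→5, push 4): res(3,2)=27
after path 6 (0→2→3→7→5, push 1): res(3,2)=28
after path 7 (0→8→1→7→5, push 7): res(3,2)=28

Residual capacity of (3,2): 28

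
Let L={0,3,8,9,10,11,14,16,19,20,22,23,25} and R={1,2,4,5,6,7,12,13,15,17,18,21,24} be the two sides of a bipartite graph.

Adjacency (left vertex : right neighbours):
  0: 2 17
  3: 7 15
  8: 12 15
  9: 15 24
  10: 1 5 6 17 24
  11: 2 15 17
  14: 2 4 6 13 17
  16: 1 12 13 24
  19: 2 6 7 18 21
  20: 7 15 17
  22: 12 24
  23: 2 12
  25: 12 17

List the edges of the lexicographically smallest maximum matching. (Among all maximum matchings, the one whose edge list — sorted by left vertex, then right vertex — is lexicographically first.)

|M| = 10 (so the lex-smallest maximum matching has 10 edges)
process left vertices in ascending order; for each, take the smallest-labelled available neighbour that still permits 10 edges overall, or leave it unmatched if none does
lex-smallest matching: {0-2, 3-7, 8-12, 9-15, 10-1, 11-17, 14-4, 16-13, 19-6, 22-24}

Lex-smallest maximum matching: {(0,2), (3,7), (8,12), (9,15), (10,1), (11,17), (14,4), (16,13), (19,6), (22,24)}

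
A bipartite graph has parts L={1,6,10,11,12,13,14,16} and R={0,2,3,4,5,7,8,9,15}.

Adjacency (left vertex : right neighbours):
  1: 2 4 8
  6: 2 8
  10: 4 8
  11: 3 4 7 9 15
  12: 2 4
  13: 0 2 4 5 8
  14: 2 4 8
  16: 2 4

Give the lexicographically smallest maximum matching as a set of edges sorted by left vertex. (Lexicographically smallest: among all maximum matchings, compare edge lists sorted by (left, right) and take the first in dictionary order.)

Lex-smallest maximum matching: {(1,2), (6,8), (10,4), (11,3), (13,0)}

|M| = 5 (so the lex-smallest maximum matching has 5 edges)
process left vertices in ascending order; for each, take the smallest-labelled available neighbour that still permits 5 edges overall, or leave it unmatched if none does
lex-smallest matching: {1-2, 6-8, 10-4, 11-3, 13-0}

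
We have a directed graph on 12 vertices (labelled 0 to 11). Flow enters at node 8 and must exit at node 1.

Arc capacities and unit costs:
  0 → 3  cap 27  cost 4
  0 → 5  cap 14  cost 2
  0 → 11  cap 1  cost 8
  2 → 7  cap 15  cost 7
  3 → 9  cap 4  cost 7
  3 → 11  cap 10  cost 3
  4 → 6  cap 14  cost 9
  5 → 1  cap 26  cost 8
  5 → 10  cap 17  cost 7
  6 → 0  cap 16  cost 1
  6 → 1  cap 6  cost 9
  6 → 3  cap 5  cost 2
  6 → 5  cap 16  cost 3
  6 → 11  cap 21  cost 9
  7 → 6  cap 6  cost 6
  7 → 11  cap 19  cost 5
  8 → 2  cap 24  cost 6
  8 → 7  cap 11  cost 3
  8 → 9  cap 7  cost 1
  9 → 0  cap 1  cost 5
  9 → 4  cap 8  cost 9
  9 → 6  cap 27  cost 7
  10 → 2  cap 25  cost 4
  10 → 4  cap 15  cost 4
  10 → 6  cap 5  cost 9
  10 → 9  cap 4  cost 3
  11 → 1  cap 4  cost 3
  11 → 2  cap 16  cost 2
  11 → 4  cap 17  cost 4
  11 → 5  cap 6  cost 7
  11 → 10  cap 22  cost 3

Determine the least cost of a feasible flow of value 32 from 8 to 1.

shortest-cost path #1: 8→7→11→1 push 4 @ unit cost 11 (adds 44)
shortest-cost path #2: 8→9→0→5→1 push 1 @ unit cost 16 (adds 16)
shortest-cost path #3: 8→9→6→1 push 6 @ unit cost 17 (adds 102)
shortest-cost path #4: 8→7→6→5→1 push 6 @ unit cost 20 (adds 120)
shortest-cost path #5: 8→7→11→5→1 push 1 @ unit cost 23 (adds 23)
shortest-cost path #6: 8→2→7→11→5→1 push 5 @ unit cost 33 (adds 165)
shortest-cost path #7: 8→2→7→11→10→6→5→1 push 5 @ unit cost 41 (adds 205)
shortest-cost path #8: 8→2→7→11→4→6→5→1 push 4 @ unit cost 42 (adds 168)
total cost = 843

Minimum cost for 32 units: 843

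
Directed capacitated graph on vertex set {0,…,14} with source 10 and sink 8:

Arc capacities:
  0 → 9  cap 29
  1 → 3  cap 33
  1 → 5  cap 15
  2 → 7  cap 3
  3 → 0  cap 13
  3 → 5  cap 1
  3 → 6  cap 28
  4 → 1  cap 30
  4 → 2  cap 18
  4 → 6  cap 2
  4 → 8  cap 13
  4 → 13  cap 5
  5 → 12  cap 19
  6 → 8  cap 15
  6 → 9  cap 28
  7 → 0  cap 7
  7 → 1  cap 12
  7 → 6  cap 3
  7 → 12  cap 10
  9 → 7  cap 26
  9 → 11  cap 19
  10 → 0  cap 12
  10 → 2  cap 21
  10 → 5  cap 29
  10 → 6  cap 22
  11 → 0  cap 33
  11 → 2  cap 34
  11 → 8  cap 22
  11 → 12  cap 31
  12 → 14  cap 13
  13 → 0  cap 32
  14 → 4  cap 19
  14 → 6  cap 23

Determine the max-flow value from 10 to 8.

augment #1: 10→6→8 bottleneck 15, total now 15
augment #2: 10→0→9→11→8 bottleneck 12, total now 27
augment #3: 10→6→9→11→8 bottleneck 7, total now 34
augment #4: 10→5→12→14→4→8 bottleneck 13, total now 47

Maximum flow value: 47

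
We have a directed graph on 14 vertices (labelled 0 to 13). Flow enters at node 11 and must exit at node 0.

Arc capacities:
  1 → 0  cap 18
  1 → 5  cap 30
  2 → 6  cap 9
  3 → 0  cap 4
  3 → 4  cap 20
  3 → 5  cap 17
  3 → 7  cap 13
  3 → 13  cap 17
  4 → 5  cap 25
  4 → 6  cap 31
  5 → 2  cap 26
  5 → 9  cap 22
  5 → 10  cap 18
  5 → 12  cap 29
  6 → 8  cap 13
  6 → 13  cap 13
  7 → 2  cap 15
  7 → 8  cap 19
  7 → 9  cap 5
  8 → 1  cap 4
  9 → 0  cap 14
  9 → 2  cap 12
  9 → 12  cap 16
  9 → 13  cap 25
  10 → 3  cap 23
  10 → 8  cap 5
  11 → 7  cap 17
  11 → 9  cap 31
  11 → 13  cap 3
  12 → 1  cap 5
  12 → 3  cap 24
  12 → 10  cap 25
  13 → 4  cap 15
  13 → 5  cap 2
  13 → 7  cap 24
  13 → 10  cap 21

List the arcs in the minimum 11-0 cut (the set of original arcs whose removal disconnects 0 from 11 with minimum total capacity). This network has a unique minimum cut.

Min-cut arcs: {(3,0), (8,1), (9,0), (12,1)} (total capacity 27)

augment #1: 11→9→0 push 14
augment #2: 11→7→8→1→0 push 4
augment #3: 11→9→12→1→0 push 5
augment #4: 11→9→12→3→0 push 4
max flow = 27; residual-reachable set from 11 gives S-side
cut edges (S→T): {(3,0), (8,1), (9,0), (12,1)} total cap 27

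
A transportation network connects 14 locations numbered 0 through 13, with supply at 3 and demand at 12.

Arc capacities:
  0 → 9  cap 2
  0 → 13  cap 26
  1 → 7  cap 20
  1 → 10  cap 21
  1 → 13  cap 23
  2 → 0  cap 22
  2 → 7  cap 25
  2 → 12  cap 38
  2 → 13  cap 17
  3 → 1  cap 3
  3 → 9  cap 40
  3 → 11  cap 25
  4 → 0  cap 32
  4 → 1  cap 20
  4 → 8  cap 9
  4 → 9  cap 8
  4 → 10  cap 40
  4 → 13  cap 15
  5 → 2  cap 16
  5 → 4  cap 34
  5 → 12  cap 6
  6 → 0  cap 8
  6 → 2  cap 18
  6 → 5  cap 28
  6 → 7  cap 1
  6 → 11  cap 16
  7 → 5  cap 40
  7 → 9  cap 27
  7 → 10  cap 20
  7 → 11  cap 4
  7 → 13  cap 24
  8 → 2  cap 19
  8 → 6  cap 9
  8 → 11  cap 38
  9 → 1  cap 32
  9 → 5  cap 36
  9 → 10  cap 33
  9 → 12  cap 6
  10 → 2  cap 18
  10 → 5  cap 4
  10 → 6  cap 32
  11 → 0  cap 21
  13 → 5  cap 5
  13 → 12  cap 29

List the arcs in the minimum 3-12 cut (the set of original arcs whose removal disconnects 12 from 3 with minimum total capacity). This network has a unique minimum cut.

Min-cut arcs: {(3,1), (3,9), (11,0)} (total capacity 64)

augment #1: 3→9→12 push 6
augment #2: 3→1→13→12 push 3
augment #3: 3→9→5→12 push 6
augment #4: 3→9→1→13→12 push 20
augment #5: 3→9→5→2→12 push 8
augment #6: 3→11→0→13→12 push 6
augment #7: 3→11→0→9→5→2→12 push 2
augment #8: 3→11→0→13→5→2→12 push 5
augment #9: 3→11→0→13→1→10→2→12 push 8
max flow = 64; residual-reachable set from 3 gives S-side
cut edges (S→T): {(3,1), (3,9), (11,0)} total cap 64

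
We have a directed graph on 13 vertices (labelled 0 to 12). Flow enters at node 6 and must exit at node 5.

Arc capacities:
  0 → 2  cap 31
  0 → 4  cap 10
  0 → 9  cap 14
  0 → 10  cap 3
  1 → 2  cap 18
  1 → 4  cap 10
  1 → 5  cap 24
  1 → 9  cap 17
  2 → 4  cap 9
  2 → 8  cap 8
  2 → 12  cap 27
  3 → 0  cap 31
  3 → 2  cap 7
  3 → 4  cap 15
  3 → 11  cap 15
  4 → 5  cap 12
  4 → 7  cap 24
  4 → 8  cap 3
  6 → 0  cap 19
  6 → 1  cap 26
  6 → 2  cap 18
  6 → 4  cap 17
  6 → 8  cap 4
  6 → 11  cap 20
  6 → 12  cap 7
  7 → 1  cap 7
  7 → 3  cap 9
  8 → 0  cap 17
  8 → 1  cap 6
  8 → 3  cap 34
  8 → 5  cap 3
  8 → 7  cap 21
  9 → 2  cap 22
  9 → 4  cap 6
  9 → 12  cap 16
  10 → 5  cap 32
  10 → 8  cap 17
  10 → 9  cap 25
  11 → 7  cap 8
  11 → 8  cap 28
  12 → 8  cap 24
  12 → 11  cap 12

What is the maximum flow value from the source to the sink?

augment #1: 6→1→5 bottleneck 24, total now 24
augment #2: 6→4→5 bottleneck 12, total now 36
augment #3: 6→8→5 bottleneck 3, total now 39
augment #4: 6→0→10→5 bottleneck 3, total now 42

Maximum flow value: 42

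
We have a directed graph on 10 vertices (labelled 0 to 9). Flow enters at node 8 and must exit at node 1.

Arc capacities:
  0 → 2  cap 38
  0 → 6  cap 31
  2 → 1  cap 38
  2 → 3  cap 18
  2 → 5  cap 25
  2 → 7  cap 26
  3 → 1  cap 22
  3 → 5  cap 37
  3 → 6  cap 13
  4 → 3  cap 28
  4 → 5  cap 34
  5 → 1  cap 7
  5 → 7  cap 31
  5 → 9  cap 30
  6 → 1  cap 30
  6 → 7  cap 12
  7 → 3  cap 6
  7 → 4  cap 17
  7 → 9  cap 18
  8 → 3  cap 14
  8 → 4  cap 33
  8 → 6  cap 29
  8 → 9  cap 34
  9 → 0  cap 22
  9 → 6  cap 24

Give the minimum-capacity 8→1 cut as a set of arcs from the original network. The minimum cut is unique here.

Min-cut arcs: {(3,1), (5,1), (6,1), (9,0)} (total capacity 81)

augment #1: 8→3→1 push 14
augment #2: 8→6→1 push 29
augment #3: 8→4→3→1 push 8
augment #4: 8→4→5→1 push 7
augment #5: 8→9→6→1 push 1
augment #6: 8→9→0→2→1 push 22
max flow = 81; residual-reachable set from 8 gives S-side
cut edges (S→T): {(3,1), (5,1), (6,1), (9,0)} total cap 81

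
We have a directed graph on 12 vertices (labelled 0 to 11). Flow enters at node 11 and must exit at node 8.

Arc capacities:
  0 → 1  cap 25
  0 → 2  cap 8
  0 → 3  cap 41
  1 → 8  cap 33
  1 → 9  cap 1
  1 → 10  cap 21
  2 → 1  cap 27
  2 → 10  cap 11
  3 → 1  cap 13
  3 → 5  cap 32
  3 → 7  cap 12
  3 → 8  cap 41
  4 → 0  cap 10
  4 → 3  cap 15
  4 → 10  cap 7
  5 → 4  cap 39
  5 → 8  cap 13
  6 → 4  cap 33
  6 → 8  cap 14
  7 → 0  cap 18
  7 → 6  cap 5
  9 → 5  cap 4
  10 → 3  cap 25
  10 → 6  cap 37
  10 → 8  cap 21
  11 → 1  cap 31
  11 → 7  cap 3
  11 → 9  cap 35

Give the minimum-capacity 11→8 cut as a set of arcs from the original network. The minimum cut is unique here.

augment #1: 11→1→8 push 31
augment #2: 11→7→6→8 push 3
augment #3: 11→9→5→8 push 4
max flow = 38; residual-reachable set from 11 gives S-side
cut edges (S→T): {(9,5), (11,1), (11,7)} total cap 38

Min-cut arcs: {(9,5), (11,1), (11,7)} (total capacity 38)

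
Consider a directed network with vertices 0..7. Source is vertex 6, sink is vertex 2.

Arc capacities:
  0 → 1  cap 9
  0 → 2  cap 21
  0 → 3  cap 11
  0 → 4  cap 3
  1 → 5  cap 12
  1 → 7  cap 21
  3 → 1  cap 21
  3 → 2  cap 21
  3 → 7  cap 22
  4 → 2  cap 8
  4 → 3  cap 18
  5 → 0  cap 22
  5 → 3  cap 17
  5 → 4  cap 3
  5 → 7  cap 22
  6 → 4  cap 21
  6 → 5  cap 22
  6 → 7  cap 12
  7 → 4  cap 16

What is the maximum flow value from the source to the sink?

Maximum flow value: 48

augment #1: 6→4→2 bottleneck 8, total now 8
augment #2: 6→4→3→2 bottleneck 13, total now 21
augment #3: 6→5→0→2 bottleneck 21, total now 42
augment #4: 6→5→3→2 bottleneck 1, total now 43
augment #5: 6→7→4→3→2 bottleneck 5, total now 48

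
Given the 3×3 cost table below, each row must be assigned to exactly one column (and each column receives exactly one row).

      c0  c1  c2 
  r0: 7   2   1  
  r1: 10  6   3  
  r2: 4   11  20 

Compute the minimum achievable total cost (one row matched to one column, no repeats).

optimal assignment: row0→col1 (cost 2), row1→col2 (cost 3), row2→col0 (cost 4)
total = 2 + 3 + 4 = 9

Minimum assignment cost: 9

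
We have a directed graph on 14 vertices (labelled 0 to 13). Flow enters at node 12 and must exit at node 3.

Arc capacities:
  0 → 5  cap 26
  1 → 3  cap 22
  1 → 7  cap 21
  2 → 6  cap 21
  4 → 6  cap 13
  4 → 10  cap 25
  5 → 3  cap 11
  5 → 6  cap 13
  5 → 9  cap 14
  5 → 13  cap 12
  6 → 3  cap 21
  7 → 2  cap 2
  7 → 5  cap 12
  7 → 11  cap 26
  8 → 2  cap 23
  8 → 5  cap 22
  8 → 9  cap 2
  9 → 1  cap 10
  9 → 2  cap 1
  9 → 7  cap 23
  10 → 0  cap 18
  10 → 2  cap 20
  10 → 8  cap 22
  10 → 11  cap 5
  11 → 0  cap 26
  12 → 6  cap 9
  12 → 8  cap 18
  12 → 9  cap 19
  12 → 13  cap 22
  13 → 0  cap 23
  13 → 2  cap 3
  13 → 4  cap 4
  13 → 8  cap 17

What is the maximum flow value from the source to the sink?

Maximum flow value: 42

augment #1: 12→6→3 bottleneck 9, total now 9
augment #2: 12→8→5→3 bottleneck 11, total now 20
augment #3: 12→9→1→3 bottleneck 10, total now 30
augment #4: 12→8→2→6→3 bottleneck 7, total now 37
augment #5: 12→9→2→6→3 bottleneck 1, total now 38
augment #6: 12→13→2→6→3 bottleneck 3, total now 41
augment #7: 12→13→4→6→3 bottleneck 1, total now 42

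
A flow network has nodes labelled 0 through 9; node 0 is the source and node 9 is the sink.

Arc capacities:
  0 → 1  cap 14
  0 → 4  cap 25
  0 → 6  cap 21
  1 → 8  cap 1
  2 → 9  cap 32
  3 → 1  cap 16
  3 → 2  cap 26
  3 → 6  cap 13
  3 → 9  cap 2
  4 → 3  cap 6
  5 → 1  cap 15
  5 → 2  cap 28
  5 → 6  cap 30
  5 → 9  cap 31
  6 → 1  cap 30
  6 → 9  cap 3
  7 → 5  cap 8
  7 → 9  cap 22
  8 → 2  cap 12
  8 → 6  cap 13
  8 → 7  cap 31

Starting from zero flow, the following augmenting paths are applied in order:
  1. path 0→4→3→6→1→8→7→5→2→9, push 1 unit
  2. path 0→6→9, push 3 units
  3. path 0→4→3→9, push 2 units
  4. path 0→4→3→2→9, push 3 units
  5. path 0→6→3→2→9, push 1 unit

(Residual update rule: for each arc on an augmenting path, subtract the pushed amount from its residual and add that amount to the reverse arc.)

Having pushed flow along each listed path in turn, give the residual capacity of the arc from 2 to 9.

after path 1 (0→4→3→6→1→8→7→5→2→9, push 1): res(2,9)=31
after path 2 (0→6→9, push 3): res(2,9)=31
after path 3 (0→4→3→9, push 2): res(2,9)=31
after path 4 (0→4→3→2→9, push 3): res(2,9)=28
after path 5 (0→6→3→2→9, push 1): res(2,9)=27

Residual capacity of (2,9): 27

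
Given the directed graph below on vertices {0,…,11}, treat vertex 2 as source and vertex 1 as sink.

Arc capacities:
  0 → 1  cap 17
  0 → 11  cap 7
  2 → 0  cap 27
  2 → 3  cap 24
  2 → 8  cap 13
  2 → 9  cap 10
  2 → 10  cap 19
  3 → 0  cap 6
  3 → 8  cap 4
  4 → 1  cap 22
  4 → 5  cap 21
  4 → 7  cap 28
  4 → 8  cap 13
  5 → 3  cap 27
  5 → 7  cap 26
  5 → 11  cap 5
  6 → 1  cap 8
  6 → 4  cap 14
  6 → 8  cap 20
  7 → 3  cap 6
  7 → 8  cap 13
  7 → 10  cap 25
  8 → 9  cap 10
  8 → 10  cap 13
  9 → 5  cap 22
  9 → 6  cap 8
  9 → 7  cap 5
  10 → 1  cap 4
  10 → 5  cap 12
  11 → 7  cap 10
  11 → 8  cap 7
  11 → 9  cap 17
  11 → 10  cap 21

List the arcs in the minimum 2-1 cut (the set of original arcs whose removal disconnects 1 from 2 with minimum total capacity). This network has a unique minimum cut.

augment #1: 2→0→1 push 17
augment #2: 2→10→1 push 4
augment #3: 2→9→6→1 push 8
max flow = 29; residual-reachable set from 2 gives S-side
cut edges (S→T): {(0,1), (9,6), (10,1)} total cap 29

Min-cut arcs: {(0,1), (9,6), (10,1)} (total capacity 29)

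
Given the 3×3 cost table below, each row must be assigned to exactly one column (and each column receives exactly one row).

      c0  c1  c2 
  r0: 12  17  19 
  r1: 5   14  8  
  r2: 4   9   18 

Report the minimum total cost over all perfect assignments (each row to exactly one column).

one of 2 optimal assignments: row0→col0 (cost 12), row1→col2 (cost 8), row2→col1 (cost 9)
total = 12 + 8 + 9 = 29

Minimum assignment cost: 29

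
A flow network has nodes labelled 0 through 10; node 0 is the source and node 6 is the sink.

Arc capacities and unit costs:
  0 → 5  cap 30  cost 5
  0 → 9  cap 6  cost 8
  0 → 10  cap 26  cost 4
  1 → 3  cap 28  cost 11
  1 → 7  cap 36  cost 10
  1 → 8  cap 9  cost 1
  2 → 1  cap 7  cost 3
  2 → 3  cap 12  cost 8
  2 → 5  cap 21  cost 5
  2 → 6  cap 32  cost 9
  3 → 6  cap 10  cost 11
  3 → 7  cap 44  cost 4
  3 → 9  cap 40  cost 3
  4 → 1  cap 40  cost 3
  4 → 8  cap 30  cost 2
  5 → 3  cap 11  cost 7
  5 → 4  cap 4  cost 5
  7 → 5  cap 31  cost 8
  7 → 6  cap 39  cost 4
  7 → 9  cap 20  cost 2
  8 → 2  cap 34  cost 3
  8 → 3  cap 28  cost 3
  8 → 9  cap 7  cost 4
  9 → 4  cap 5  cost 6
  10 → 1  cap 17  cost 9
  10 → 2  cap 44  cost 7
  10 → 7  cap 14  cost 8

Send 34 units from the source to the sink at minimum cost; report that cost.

shortest-cost path #1: 0→10→7→6 push 14 @ unit cost 16 (adds 224)
shortest-cost path #2: 0→10→2→6 push 12 @ unit cost 20 (adds 240)
shortest-cost path #3: 0→5→3→7→6 push 8 @ unit cost 20 (adds 160)
total cost = 624

Minimum cost for 34 units: 624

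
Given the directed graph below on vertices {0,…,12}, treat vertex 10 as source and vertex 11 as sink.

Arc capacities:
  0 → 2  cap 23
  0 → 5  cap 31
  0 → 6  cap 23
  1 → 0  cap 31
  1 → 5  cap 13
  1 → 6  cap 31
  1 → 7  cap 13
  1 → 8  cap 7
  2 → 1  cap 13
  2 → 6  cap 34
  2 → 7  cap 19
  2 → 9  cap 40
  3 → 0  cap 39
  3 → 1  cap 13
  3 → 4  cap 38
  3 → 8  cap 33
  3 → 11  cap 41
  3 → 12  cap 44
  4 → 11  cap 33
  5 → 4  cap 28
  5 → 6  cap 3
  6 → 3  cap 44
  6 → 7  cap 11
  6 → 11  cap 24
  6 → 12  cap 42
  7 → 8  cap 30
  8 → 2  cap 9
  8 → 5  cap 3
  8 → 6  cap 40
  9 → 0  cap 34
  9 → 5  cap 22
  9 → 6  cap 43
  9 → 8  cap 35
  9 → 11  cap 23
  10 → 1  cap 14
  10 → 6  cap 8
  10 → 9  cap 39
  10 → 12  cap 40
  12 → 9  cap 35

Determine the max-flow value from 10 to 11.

augment #1: 10→6→11 bottleneck 8, total now 8
augment #2: 10→9→11 bottleneck 23, total now 31
augment #3: 10→1→6→11 bottleneck 14, total now 45
augment #4: 10→9→6→11 bottleneck 2, total now 47
augment #5: 10→9→5→4→11 bottleneck 14, total now 61
augment #6: 10→12→9→5→4→11 bottleneck 8, total now 69
augment #7: 10→12→9→6→3→11 bottleneck 27, total now 96

Maximum flow value: 96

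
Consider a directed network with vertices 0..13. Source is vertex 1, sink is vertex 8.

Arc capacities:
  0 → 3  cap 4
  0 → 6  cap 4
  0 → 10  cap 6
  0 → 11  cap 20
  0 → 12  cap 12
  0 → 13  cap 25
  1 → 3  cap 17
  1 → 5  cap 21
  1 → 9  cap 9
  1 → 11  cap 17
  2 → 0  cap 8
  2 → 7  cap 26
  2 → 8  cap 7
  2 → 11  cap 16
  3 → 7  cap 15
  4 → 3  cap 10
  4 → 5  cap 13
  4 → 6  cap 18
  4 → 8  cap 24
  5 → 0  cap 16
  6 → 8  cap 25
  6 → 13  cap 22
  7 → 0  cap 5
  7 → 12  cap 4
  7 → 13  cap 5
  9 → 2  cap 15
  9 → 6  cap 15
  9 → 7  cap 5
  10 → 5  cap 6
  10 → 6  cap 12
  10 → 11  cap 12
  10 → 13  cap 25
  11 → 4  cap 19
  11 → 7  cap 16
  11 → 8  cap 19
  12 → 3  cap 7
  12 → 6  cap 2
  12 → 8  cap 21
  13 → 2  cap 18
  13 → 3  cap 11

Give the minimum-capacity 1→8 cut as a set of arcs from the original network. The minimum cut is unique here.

augment #1: 1→11→8 push 17
augment #2: 1→9→2→8 push 7
augment #3: 1→9→6→8 push 2
augment #4: 1→3→7→12→8 push 4
augment #5: 1→5→0→6→8 push 4
augment #6: 1→5→0→11→8 push 2
augment #7: 1→5→0→12→8 push 10
augment #8: 1→3→7→0→12→8 push 2
augment #9: 1→3→7→0→10→6→8 push 3
augment #10: 1→3→7→13→2→9→6→8 push 5
max flow = 56; residual-reachable set from 1 gives S-side
cut edges (S→T): {(1,9), (1,11), (5,0), (7,0), (7,12), (7,13)} total cap 56

Min-cut arcs: {(1,9), (1,11), (5,0), (7,0), (7,12), (7,13)} (total capacity 56)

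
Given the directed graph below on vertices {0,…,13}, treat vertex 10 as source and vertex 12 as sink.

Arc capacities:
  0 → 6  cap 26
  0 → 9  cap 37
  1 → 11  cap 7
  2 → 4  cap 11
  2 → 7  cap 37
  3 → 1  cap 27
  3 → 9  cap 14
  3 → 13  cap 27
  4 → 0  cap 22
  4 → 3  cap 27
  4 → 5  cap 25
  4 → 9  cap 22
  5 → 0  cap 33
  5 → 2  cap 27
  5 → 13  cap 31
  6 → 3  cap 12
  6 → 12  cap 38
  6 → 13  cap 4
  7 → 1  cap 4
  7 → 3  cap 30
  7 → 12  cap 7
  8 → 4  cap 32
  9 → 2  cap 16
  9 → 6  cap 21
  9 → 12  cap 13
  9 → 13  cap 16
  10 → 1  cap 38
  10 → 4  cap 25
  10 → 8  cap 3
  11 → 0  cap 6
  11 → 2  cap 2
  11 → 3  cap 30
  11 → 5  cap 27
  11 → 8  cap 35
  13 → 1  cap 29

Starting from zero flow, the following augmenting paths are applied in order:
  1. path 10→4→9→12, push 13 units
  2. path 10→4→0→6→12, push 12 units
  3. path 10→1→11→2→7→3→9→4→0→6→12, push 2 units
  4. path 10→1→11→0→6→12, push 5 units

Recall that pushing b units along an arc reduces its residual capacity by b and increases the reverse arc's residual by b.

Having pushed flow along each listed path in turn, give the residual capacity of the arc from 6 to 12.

Residual capacity of (6,12): 19

after path 1 (10→4→9→12, push 13): res(6,12)=38
after path 2 (10→4→0→6→12, push 12): res(6,12)=26
after path 3 (10→1→11→2→7→3→9→4→0→6→12, push 2): res(6,12)=24
after path 4 (10→1→11→0→6→12, push 5): res(6,12)=19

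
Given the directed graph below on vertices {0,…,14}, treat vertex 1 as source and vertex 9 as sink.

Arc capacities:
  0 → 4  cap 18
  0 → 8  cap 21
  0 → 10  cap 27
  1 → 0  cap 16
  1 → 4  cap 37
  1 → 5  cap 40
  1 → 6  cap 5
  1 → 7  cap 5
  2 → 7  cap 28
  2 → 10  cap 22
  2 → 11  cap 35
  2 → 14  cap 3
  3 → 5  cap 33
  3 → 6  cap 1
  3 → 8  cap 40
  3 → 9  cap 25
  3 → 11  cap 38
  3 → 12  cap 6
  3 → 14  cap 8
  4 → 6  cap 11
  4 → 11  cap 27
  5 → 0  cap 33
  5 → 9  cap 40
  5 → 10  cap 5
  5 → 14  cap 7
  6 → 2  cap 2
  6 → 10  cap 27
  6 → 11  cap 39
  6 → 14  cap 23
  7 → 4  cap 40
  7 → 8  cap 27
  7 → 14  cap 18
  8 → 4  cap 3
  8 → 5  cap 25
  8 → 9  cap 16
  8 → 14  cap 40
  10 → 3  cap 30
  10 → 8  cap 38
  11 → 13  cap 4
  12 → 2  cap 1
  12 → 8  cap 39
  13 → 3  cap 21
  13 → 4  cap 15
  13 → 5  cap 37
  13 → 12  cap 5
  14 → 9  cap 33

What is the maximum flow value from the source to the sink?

Maximum flow value: 81

augment #1: 1→5→9 bottleneck 40, total now 40
augment #2: 1→0→8→9 bottleneck 16, total now 56
augment #3: 1→6→14→9 bottleneck 5, total now 61
augment #4: 1→7→14→9 bottleneck 5, total now 66
augment #5: 1→4→6→14→9 bottleneck 11, total now 77
augment #6: 1→4→11→13→3→9 bottleneck 4, total now 81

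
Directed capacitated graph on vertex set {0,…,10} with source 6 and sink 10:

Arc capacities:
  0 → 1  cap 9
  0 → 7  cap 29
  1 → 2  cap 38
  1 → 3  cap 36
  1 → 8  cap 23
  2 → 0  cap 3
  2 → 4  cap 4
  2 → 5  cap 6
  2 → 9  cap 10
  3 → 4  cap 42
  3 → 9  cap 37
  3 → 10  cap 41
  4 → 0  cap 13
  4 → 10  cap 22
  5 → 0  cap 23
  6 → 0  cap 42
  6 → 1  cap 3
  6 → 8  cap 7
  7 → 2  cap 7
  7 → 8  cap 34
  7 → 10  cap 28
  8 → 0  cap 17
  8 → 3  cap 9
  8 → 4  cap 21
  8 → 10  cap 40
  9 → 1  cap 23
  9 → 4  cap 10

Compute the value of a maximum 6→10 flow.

augment #1: 6→8→10 bottleneck 7, total now 7
augment #2: 6→0→7→10 bottleneck 28, total now 35
augment #3: 6→1→3→10 bottleneck 3, total now 38
augment #4: 6→0→1→3→10 bottleneck 9, total now 47
augment #5: 6→0→7→8→10 bottleneck 1, total now 48

Maximum flow value: 48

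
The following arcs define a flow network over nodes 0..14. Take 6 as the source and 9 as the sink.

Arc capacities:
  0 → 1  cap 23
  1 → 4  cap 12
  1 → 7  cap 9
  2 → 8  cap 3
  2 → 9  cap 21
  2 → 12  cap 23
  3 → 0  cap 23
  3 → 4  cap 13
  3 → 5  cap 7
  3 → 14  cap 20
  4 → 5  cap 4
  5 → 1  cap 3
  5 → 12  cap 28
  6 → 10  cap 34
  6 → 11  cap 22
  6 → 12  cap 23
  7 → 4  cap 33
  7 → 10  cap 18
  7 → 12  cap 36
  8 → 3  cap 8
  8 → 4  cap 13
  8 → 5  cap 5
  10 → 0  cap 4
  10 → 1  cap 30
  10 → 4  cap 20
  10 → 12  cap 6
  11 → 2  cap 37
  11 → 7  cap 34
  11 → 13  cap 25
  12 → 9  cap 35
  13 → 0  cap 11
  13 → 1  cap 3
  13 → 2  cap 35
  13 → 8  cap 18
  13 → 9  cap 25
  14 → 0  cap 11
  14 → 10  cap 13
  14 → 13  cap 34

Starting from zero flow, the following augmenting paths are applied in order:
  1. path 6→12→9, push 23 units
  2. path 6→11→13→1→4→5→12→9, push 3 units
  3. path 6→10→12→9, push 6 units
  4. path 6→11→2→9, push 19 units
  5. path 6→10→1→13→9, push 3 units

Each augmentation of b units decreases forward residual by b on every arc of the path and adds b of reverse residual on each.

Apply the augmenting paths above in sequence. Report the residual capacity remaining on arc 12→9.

after path 1 (6→12→9, push 23): res(12,9)=12
after path 2 (6→11→13→1→4→5→12→9, push 3): res(12,9)=9
after path 3 (6→10→12→9, push 6): res(12,9)=3
after path 4 (6→11→2→9, push 19): res(12,9)=3
after path 5 (6→10→1→13→9, push 3): res(12,9)=3

Residual capacity of (12,9): 3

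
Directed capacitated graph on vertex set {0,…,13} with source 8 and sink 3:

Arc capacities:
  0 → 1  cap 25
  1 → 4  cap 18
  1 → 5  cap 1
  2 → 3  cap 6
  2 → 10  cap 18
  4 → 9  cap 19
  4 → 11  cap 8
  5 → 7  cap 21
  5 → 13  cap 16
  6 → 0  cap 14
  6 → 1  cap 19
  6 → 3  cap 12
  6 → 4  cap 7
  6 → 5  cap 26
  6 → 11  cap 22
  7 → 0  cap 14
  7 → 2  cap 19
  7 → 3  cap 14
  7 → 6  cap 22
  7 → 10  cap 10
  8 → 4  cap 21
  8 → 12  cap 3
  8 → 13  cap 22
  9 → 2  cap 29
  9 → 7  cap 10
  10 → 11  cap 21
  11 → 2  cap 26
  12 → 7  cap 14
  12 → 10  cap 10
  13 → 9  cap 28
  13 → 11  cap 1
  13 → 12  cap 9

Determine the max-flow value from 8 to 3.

augment #1: 8→12→7→3 bottleneck 3, total now 3
augment #2: 8→4→9→2→3 bottleneck 6, total now 9
augment #3: 8→4→9→7→3 bottleneck 10, total now 19
augment #4: 8→13→12→7→3 bottleneck 1, total now 20
augment #5: 8→13→12→7→6→3 bottleneck 8, total now 28

Maximum flow value: 28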